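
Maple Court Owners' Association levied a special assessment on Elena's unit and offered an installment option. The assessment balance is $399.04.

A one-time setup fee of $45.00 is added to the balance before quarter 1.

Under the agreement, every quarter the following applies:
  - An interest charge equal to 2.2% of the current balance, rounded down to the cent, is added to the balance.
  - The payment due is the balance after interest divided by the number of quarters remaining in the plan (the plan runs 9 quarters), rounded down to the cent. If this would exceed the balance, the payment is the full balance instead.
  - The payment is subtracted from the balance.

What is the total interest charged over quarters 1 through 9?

$51.79

# | Opening | Interest | Payment | End bal
1 | $444.04 | $9.76 | $50.42 | $403.38
2 | $403.38 | $8.87 | $51.53 | $360.72
3 | $360.72 | $7.93 | $52.66 | $315.99
4 | $315.99 | $6.95 | $53.82 | $269.12
5 | $269.12 | $5.92 | $55.00 | $220.04
6 | $220.04 | $4.84 | $56.22 | $168.66
7 | $168.66 | $3.71 | $57.45 | $114.92
8 | $114.92 | $2.52 | $58.72 | $58.72
9 | $58.72 | $1.29 | $60.01 | $0.00
Total interest: $9.76 + $8.87 + $7.93 + $6.95 + $5.92 + $4.84 + $3.71 + $2.52 + $1.29 = $51.79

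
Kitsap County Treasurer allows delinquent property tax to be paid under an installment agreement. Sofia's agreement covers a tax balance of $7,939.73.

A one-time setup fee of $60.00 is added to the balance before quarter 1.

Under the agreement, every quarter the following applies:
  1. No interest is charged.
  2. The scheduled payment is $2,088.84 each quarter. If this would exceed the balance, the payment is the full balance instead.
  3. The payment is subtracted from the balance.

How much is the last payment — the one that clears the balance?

$1,733.21

Quarter 1: opening $7,999.73; payment $2,088.84; balance $5,910.89
Quarter 2: opening $5,910.89; payment $2,088.84; balance $3,822.05
Quarter 3: opening $3,822.05; payment $2,088.84; balance $1,733.21
Quarter 4: opening $1,733.21; payment $1,733.21; balance $0.00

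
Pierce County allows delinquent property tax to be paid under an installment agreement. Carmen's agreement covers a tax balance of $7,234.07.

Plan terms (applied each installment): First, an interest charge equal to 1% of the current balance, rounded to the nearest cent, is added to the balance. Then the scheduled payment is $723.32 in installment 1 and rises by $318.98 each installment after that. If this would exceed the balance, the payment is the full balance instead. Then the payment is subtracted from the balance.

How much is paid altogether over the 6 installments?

# | Opening | Interest | Payment | End bal
1 | $7,234.07 | $72.34 | $723.32 | $6,583.09
2 | $6,583.09 | $65.83 | $1,042.30 | $5,606.62
3 | $5,606.62 | $56.07 | $1,361.28 | $4,301.41
4 | $4,301.41 | $43.01 | $1,680.26 | $2,664.16
5 | $2,664.16 | $26.64 | $1,999.24 | $691.56
6 | $691.56 | $6.92 | $698.48 | $0.00
Total paid: $7,504.88

$7,504.88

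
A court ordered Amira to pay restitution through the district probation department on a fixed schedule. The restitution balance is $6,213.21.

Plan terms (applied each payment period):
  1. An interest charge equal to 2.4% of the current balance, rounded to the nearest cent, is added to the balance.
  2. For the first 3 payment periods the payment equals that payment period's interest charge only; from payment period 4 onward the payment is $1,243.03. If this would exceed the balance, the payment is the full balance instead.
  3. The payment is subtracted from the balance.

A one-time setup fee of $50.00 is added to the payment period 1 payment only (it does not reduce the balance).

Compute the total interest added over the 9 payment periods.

Payment period 1: $6,213.21 +$149.12 interest = $6,362.33; pay $149.12 (+ $50.00 fee) → $6,213.21
Payment period 2: $6,213.21 +$149.12 interest = $6,362.33; pay $149.12 → $6,213.21
Payment period 3: $6,213.21 +$149.12 interest = $6,362.33; pay $149.12 → $6,213.21
Payment period 4: $6,213.21 +$149.12 interest = $6,362.33; pay $1,243.03 → $5,119.30
Payment period 5: $5,119.30 +$122.86 interest = $5,242.16; pay $1,243.03 → $3,999.13
Payment period 6: $3,999.13 +$95.98 interest = $4,095.11; pay $1,243.03 → $2,852.08
Payment period 7: $2,852.08 +$68.45 interest = $2,920.53; pay $1,243.03 → $1,677.50
Payment period 8: $1,677.50 +$40.26 interest = $1,717.76; pay $1,243.03 → $474.73
Payment period 9: $474.73 +$11.39 interest = $486.12; pay $486.12 → $0.00
Total interest: $149.12 + $149.12 + $149.12 + $149.12 + $122.86 + $95.98 + $68.45 + $40.26 + $11.39 = $935.42

$935.42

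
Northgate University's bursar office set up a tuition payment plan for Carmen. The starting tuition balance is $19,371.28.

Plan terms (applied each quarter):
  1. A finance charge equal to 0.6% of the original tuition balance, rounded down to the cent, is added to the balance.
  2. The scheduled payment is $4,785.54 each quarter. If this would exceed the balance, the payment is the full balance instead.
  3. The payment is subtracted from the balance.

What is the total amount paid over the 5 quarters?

$19,952.38

Quarter 1: opening $19,371.28; interest $116.22 → $19,487.50; payment $4,785.54; balance $14,701.96
Quarter 2: opening $14,701.96; interest $116.22 → $14,818.18; payment $4,785.54; balance $10,032.64
Quarter 3: opening $10,032.64; interest $116.22 → $10,148.86; payment $4,785.54; balance $5,363.32
Quarter 4: opening $5,363.32; interest $116.22 → $5,479.54; payment $4,785.54; balance $694.00
Quarter 5: opening $694.00; interest $116.22 → $810.22; payment $810.22; balance $0.00
Total paid: $19,952.38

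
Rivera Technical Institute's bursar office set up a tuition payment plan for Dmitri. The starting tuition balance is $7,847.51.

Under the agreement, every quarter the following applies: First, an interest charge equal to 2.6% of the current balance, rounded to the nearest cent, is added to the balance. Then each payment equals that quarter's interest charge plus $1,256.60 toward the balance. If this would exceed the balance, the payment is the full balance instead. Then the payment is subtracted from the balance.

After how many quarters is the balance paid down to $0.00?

7

Quarter 1: opening $7,847.51; interest $204.04 → $8,051.55; payment $1,460.64; balance $6,590.91
Quarter 2: opening $6,590.91; interest $171.36 → $6,762.27; payment $1,427.96; balance $5,334.31
Quarter 3: opening $5,334.31; interest $138.69 → $5,473.00; payment $1,395.29; balance $4,077.71
Quarter 4: opening $4,077.71; interest $106.02 → $4,183.73; payment $1,362.62; balance $2,821.11
Quarter 5: opening $2,821.11; interest $73.35 → $2,894.46; payment $1,329.95; balance $1,564.51
Quarter 6: opening $1,564.51; interest $40.68 → $1,605.19; payment $1,297.28; balance $307.91
Quarter 7: opening $307.91; interest $8.01 → $315.92; payment $315.92; balance $0.00
Balance reaches $0.00 in quarter 7.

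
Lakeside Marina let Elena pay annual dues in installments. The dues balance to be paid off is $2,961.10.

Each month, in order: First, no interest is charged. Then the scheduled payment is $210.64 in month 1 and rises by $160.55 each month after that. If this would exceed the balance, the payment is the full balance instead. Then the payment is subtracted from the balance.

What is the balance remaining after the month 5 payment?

$302.40

Month 1: $2,961.10 − $210.64 → $2,750.46
Month 2: $2,750.46 − $371.19 → $2,379.27
Month 3: $2,379.27 − $531.74 → $1,847.53
Month 4: $1,847.53 − $692.29 → $1,155.24
Month 5: $1,155.24 − $852.84 → $302.40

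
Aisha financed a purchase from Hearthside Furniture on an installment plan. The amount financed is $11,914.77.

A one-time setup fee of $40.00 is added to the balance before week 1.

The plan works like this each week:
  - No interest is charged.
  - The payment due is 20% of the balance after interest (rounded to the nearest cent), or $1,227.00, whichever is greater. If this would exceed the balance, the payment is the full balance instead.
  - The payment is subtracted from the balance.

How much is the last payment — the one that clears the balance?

Week 1: opening $11,954.77; payment $2,390.95; balance $9,563.82
Week 2: opening $9,563.82; payment $1,912.76; balance $7,651.06
Week 3: opening $7,651.06; payment $1,530.21; balance $6,120.85
Week 4: opening $6,120.85; payment $1,227.00; balance $4,893.85
Week 5: opening $4,893.85; payment $1,227.00; balance $3,666.85
Week 6: opening $3,666.85; payment $1,227.00; balance $2,439.85
Week 7: opening $2,439.85; payment $1,227.00; balance $1,212.85
Week 8: opening $1,212.85; payment $1,212.85; balance $0.00

$1,212.85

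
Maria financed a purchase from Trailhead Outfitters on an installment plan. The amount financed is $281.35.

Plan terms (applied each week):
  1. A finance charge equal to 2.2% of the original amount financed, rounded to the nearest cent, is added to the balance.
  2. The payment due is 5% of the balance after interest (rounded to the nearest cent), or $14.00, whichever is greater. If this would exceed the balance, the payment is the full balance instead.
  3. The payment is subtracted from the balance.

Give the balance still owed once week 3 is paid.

Week 1: opening $281.35; interest $6.19 → $287.54; payment $14.38; balance $273.16
Week 2: opening $273.16; interest $6.19 → $279.35; payment $14.00; balance $265.35
Week 3: opening $265.35; interest $6.19 → $271.54; payment $14.00; balance $257.54

$257.54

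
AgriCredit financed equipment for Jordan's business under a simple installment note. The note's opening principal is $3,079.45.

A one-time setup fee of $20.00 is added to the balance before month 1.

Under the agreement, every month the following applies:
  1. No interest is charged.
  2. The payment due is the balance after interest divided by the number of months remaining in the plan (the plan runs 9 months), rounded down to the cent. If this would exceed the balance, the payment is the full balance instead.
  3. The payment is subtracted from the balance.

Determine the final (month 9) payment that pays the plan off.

Month 1: opening $3,099.45; payment $344.38; balance $2,755.07
Month 2: opening $2,755.07; payment $344.38; balance $2,410.69
Month 3: opening $2,410.69; payment $344.38; balance $2,066.31
Month 4: opening $2,066.31; payment $344.38; balance $1,721.93
Month 5: opening $1,721.93; payment $344.38; balance $1,377.55
Month 6: opening $1,377.55; payment $344.38; balance $1,033.17
Month 7: opening $1,033.17; payment $344.39; balance $688.78
Month 8: opening $688.78; payment $344.39; balance $344.39
Month 9: opening $344.39; payment $344.39; balance $0.00

$344.39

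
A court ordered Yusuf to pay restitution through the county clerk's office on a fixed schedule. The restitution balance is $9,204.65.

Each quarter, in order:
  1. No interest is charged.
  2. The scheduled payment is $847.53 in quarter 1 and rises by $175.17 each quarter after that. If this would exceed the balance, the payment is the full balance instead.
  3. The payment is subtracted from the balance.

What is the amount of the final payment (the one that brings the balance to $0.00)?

Quarter 1: opening $9,204.65; payment $847.53; balance $8,357.12
Quarter 2: opening $8,357.12; payment $1,022.70; balance $7,334.42
Quarter 3: opening $7,334.42; payment $1,197.87; balance $6,136.55
Quarter 4: opening $6,136.55; payment $1,373.04; balance $4,763.51
Quarter 5: opening $4,763.51; payment $1,548.21; balance $3,215.30
Quarter 6: opening $3,215.30; payment $1,723.38; balance $1,491.92
Quarter 7: opening $1,491.92; payment $1,491.92; balance $0.00

$1,491.92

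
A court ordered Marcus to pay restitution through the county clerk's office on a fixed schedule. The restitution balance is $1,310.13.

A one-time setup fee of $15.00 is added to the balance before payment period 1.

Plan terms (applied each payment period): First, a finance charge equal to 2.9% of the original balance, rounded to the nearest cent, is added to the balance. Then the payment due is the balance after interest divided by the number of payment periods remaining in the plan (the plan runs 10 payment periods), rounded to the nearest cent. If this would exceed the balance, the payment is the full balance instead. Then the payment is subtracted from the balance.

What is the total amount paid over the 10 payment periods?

$1,705.03

Payment period 1: $1,325.13 +$37.99 interest = $1,363.12; pay $136.31 → $1,226.81
Payment period 2: $1,226.81 +$37.99 interest = $1,264.80; pay $140.53 → $1,124.27
Payment period 3: $1,124.27 +$37.99 interest = $1,162.26; pay $145.28 → $1,016.98
Payment period 4: $1,016.98 +$37.99 interest = $1,054.97; pay $150.71 → $904.26
Payment period 5: $904.26 +$37.99 interest = $942.25; pay $157.04 → $785.21
Payment period 6: $785.21 +$37.99 interest = $823.20; pay $164.64 → $658.56
Payment period 7: $658.56 +$37.99 interest = $696.55; pay $174.14 → $522.41
Payment period 8: $522.41 +$37.99 interest = $560.40; pay $186.80 → $373.60
Payment period 9: $373.60 +$37.99 interest = $411.59; pay $205.80 → $205.79
Payment period 10: $205.79 +$37.99 interest = $243.78; pay $243.78 → $0.00
Total paid: $1,705.03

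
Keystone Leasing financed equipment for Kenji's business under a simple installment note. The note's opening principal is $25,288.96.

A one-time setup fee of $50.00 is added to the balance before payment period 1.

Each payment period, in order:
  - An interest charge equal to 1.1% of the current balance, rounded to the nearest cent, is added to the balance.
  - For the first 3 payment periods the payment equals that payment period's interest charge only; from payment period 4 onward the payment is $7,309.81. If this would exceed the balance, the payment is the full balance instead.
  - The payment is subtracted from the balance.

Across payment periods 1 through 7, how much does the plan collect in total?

# | Opening | Interest | Payment | End bal
1 | $25,338.96 | $278.73 | $278.73 | $25,338.96
2 | $25,338.96 | $278.73 | $278.73 | $25,338.96
3 | $25,338.96 | $278.73 | $278.73 | $25,338.96
4 | $25,338.96 | $278.73 | $7,309.81 | $18,307.88
5 | $18,307.88 | $201.39 | $7,309.81 | $11,199.46
6 | $11,199.46 | $123.19 | $7,309.81 | $4,012.84
7 | $4,012.84 | $44.14 | $4,056.98 | $0.00
Total paid: $26,822.60

$26,822.60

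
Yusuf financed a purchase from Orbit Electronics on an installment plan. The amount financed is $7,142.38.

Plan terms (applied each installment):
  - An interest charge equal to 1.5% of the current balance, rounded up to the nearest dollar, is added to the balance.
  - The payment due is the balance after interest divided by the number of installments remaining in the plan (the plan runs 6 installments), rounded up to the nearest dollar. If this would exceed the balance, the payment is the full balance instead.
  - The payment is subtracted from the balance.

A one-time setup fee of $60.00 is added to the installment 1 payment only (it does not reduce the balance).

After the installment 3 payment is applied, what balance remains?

$3,734.38

Installment 1: opening $7,142.38; interest $108.00 → $7,250.38; payment $1,209.00 (+ $60.00 fee); balance $6,041.38
Installment 2: opening $6,041.38; interest $91.00 → $6,132.38; payment $1,227.00; balance $4,905.38
Installment 3: opening $4,905.38; interest $74.00 → $4,979.38; payment $1,245.00; balance $3,734.38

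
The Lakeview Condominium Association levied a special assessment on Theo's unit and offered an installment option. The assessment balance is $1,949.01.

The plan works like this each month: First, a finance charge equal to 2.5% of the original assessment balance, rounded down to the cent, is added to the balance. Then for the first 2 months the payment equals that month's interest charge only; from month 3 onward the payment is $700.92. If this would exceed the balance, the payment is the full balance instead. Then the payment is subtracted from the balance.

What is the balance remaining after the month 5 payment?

$0.00

# | Opening | Interest | Payment | End bal
1 | $1,949.01 | $48.72 | $48.72 | $1,949.01
2 | $1,949.01 | $48.72 | $48.72 | $1,949.01
3 | $1,949.01 | $48.72 | $700.92 | $1,296.81
4 | $1,296.81 | $48.72 | $700.92 | $644.61
5 | $644.61 | $48.72 | $693.33 | $0.00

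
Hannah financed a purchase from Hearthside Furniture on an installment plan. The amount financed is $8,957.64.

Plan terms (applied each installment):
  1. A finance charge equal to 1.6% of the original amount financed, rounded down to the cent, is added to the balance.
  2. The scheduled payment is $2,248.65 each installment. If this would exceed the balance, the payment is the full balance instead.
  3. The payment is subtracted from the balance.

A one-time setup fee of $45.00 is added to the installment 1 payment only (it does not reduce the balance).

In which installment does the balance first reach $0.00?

5

Installment 1: $8,957.64 +$143.32 interest = $9,100.96; pay $2,248.65 (+ $45.00 fee) → $6,852.31
Installment 2: $6,852.31 +$143.32 interest = $6,995.63; pay $2,248.65 → $4,746.98
Installment 3: $4,746.98 +$143.32 interest = $4,890.30; pay $2,248.65 → $2,641.65
Installment 4: $2,641.65 +$143.32 interest = $2,784.97; pay $2,248.65 → $536.32
Installment 5: $536.32 +$143.32 interest = $679.64; pay $679.64 → $0.00
Balance reaches $0.00 in installment 5.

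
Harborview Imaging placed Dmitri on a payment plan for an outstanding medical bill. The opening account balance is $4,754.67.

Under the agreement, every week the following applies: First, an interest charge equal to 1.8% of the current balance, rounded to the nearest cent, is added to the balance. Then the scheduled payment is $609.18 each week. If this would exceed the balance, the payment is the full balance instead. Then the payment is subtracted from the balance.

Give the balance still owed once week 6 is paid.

$1,468.27

Week 1: $4,754.67 +$85.58 interest = $4,840.25; pay $609.18 → $4,231.07
Week 2: $4,231.07 +$76.16 interest = $4,307.23; pay $609.18 → $3,698.05
Week 3: $3,698.05 +$66.56 interest = $3,764.61; pay $609.18 → $3,155.43
Week 4: $3,155.43 +$56.80 interest = $3,212.23; pay $609.18 → $2,603.05
Week 5: $2,603.05 +$46.85 interest = $2,649.90; pay $609.18 → $2,040.72
Week 6: $2,040.72 +$36.73 interest = $2,077.45; pay $609.18 → $1,468.27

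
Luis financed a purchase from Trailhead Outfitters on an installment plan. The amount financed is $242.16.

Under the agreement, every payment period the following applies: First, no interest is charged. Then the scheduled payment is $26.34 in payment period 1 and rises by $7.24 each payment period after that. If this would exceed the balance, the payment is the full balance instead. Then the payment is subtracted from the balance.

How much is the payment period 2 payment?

Payment period 1: opening $242.16; payment $26.34; balance $215.82
Payment period 2: opening $215.82; payment $33.58; balance $182.24

$33.58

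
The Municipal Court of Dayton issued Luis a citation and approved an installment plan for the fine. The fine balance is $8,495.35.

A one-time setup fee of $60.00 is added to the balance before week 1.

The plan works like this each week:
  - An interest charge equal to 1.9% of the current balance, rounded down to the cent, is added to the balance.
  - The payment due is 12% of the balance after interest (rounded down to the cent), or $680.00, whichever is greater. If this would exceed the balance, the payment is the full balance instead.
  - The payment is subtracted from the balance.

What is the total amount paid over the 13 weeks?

# | Opening | Interest | Payment | End bal
1 | $8,555.35 | $162.55 | $1,046.14 | $7,671.76
2 | $7,671.76 | $145.76 | $938.10 | $6,879.42
3 | $6,879.42 | $130.70 | $841.21 | $6,168.91
4 | $6,168.91 | $117.20 | $754.33 | $5,531.78
5 | $5,531.78 | $105.10 | $680.00 | $4,956.88
6 | $4,956.88 | $94.18 | $680.00 | $4,371.06
7 | $4,371.06 | $83.05 | $680.00 | $3,774.11
8 | $3,774.11 | $71.70 | $680.00 | $3,165.81
9 | $3,165.81 | $60.15 | $680.00 | $2,545.96
10 | $2,545.96 | $48.37 | $680.00 | $1,914.33
11 | $1,914.33 | $36.37 | $680.00 | $1,270.70
12 | $1,270.70 | $24.14 | $680.00 | $614.84
13 | $614.84 | $11.68 | $626.52 | $0.00
Total paid: $9,646.30

$9,646.30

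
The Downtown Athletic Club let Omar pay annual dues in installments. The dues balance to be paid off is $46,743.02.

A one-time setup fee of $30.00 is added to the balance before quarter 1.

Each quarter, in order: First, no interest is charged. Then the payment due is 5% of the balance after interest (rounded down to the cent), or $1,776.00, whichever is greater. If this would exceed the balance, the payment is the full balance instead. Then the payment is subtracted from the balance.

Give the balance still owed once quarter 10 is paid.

Quarter 1: opening $46,773.02; payment $2,338.65; balance $44,434.37
Quarter 2: opening $44,434.37; payment $2,221.71; balance $42,212.66
Quarter 3: opening $42,212.66; payment $2,110.63; balance $40,102.03
Quarter 4: opening $40,102.03; payment $2,005.10; balance $38,096.93
Quarter 5: opening $38,096.93; payment $1,904.84; balance $36,192.09
Quarter 6: opening $36,192.09; payment $1,809.60; balance $34,382.49
Quarter 7: opening $34,382.49; payment $1,776.00; balance $32,606.49
Quarter 8: opening $32,606.49; payment $1,776.00; balance $30,830.49
Quarter 9: opening $30,830.49; payment $1,776.00; balance $29,054.49
Quarter 10: opening $29,054.49; payment $1,776.00; balance $27,278.49

$27,278.49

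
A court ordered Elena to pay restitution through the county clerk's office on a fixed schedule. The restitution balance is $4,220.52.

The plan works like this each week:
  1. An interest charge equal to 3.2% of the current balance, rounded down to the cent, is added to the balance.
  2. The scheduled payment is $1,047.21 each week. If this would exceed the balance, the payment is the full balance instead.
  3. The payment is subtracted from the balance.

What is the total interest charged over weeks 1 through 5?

Week 1: opening $4,220.52; interest $135.05 → $4,355.57; payment $1,047.21; balance $3,308.36
Week 2: opening $3,308.36; interest $105.86 → $3,414.22; payment $1,047.21; balance $2,367.01
Week 3: opening $2,367.01; interest $75.74 → $2,442.75; payment $1,047.21; balance $1,395.54
Week 4: opening $1,395.54; interest $44.65 → $1,440.19; payment $1,047.21; balance $392.98
Week 5: opening $392.98; interest $12.57 → $405.55; payment $405.55; balance $0.00
Total interest: $135.05 + $105.86 + $75.74 + $44.65 + $12.57 = $373.87

$373.87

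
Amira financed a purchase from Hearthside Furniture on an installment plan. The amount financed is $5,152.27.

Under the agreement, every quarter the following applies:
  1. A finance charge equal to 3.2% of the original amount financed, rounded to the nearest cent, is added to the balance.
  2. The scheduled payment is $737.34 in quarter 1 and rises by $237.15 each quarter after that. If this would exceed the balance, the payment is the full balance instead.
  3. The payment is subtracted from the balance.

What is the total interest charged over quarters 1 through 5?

$824.35

# | Opening | Interest | Payment | End bal
1 | $5,152.27 | $164.87 | $737.34 | $4,579.80
2 | $4,579.80 | $164.87 | $974.49 | $3,770.18
3 | $3,770.18 | $164.87 | $1,211.64 | $2,723.41
4 | $2,723.41 | $164.87 | $1,448.79 | $1,439.49
5 | $1,439.49 | $164.87 | $1,604.36 | $0.00
Total interest: $164.87 + $164.87 + $164.87 + $164.87 + $164.87 = $824.35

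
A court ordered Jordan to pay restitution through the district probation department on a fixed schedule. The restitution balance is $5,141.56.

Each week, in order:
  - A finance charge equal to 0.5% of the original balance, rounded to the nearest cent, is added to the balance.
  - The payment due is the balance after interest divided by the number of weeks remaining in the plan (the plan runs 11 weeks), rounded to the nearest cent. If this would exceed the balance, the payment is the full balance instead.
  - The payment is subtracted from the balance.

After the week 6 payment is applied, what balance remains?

$2,431.76

Week 1: opening $5,141.56; interest $25.71 → $5,167.27; payment $469.75; balance $4,697.52
Week 2: opening $4,697.52; interest $25.71 → $4,723.23; payment $472.32; balance $4,250.91
Week 3: opening $4,250.91; interest $25.71 → $4,276.62; payment $475.18; balance $3,801.44
Week 4: opening $3,801.44; interest $25.71 → $3,827.15; payment $478.39; balance $3,348.76
Week 5: opening $3,348.76; interest $25.71 → $3,374.47; payment $482.07; balance $2,892.40
Week 6: opening $2,892.40; interest $25.71 → $2,918.11; payment $486.35; balance $2,431.76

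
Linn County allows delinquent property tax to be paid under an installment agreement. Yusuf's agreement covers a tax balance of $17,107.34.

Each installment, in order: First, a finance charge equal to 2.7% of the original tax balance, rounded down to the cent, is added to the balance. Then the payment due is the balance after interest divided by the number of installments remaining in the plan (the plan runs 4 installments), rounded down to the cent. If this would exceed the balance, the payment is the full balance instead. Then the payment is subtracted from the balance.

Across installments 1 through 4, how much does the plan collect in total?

$18,954.90

Installment 1: opening $17,107.34; interest $461.89 → $17,569.23; payment $4,392.30; balance $13,176.93
Installment 2: opening $13,176.93; interest $461.89 → $13,638.82; payment $4,546.27; balance $9,092.55
Installment 3: opening $9,092.55; interest $461.89 → $9,554.44; payment $4,777.22; balance $4,777.22
Installment 4: opening $4,777.22; interest $461.89 → $5,239.11; payment $5,239.11; balance $0.00
Total paid: $18,954.90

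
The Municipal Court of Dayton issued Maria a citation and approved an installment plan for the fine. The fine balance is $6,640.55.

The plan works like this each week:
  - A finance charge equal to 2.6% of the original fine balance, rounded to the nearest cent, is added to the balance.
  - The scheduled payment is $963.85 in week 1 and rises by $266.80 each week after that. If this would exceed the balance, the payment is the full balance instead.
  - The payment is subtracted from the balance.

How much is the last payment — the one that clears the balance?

Week 1: opening $6,640.55; interest $172.65 → $6,813.20; payment $963.85; balance $5,849.35
Week 2: opening $5,849.35; interest $172.65 → $6,022.00; payment $1,230.65; balance $4,791.35
Week 3: opening $4,791.35; interest $172.65 → $4,964.00; payment $1,497.45; balance $3,466.55
Week 4: opening $3,466.55; interest $172.65 → $3,639.20; payment $1,764.25; balance $1,874.95
Week 5: opening $1,874.95; interest $172.65 → $2,047.60; payment $2,031.05; balance $16.55
Week 6: opening $16.55; interest $172.65 → $189.20; payment $189.20; balance $0.00

$189.20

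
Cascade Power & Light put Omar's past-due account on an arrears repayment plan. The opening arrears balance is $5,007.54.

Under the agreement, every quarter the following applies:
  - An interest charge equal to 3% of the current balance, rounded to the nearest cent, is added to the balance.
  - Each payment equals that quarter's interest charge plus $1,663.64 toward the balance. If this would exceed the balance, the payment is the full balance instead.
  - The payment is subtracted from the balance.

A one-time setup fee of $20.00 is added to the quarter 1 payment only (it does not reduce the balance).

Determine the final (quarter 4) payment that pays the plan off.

Quarter 1: opening $5,007.54; interest $150.23 → $5,157.77; payment $1,813.87 (+ $20.00 fee); balance $3,343.90
Quarter 2: opening $3,343.90; interest $100.32 → $3,444.22; payment $1,763.96; balance $1,680.26
Quarter 3: opening $1,680.26; interest $50.41 → $1,730.67; payment $1,714.05; balance $16.62
Quarter 4: opening $16.62; interest $0.50 → $17.12; payment $17.12; balance $0.00

$17.12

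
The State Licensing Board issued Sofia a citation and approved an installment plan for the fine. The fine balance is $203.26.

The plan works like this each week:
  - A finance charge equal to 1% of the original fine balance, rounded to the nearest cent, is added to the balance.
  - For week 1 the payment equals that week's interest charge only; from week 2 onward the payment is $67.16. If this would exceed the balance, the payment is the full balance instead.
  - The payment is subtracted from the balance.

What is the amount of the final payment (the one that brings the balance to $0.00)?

$9.90

Week 1: $203.26 +$2.03 interest = $205.29; pay $2.03 → $203.26
Week 2: $203.26 +$2.03 interest = $205.29; pay $67.16 → $138.13
Week 3: $138.13 +$2.03 interest = $140.16; pay $67.16 → $73.00
Week 4: $73.00 +$2.03 interest = $75.03; pay $67.16 → $7.87
Week 5: $7.87 +$2.03 interest = $9.90; pay $9.90 → $0.00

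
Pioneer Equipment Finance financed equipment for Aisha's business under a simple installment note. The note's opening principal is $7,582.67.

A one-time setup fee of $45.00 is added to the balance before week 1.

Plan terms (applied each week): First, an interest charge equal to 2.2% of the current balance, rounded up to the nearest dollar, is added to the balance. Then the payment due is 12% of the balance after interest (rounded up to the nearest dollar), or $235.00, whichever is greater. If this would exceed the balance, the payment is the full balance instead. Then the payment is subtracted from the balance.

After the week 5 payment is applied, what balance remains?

$4,487.67

# | Opening | Interest | Payment | End bal
1 | $7,627.67 | $168.00 | $936.00 | $6,859.67
2 | $6,859.67 | $151.00 | $842.00 | $6,168.67
3 | $6,168.67 | $136.00 | $757.00 | $5,547.67
4 | $5,547.67 | $123.00 | $681.00 | $4,989.67
5 | $4,989.67 | $110.00 | $612.00 | $4,487.67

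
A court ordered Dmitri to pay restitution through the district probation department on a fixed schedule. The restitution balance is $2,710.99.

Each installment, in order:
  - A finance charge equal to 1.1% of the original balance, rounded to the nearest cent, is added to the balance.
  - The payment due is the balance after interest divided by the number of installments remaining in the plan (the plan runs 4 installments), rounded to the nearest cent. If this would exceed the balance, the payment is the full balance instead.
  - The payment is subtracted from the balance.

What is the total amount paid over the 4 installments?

# | Opening | Interest | Payment | End bal
1 | $2,710.99 | $29.82 | $685.20 | $2,055.61
2 | $2,055.61 | $29.82 | $695.14 | $1,390.29
3 | $1,390.29 | $29.82 | $710.06 | $710.05
4 | $710.05 | $29.82 | $739.87 | $0.00
Total paid: $2,830.27

$2,830.27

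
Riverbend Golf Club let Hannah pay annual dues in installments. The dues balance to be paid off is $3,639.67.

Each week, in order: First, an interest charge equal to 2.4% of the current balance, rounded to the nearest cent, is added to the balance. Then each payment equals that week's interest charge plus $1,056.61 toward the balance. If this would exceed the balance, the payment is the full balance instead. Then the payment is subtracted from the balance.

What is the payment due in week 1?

Week 1: $3,639.67 +$87.35 interest = $3,727.02; pay $1,143.96 → $2,583.06

$1,143.96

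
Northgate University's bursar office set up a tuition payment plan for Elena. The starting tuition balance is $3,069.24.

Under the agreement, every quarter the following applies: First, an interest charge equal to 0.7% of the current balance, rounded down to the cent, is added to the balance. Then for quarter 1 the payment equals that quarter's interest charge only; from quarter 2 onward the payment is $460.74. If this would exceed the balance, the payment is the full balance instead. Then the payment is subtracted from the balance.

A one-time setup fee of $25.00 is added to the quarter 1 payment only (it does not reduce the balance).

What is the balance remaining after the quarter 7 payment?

Quarter 1: opening $3,069.24; interest $21.48 → $3,090.72; payment $21.48 (+ $25.00 fee); balance $3,069.24
Quarter 2: opening $3,069.24; interest $21.48 → $3,090.72; payment $460.74; balance $2,629.98
Quarter 3: opening $2,629.98; interest $18.40 → $2,648.38; payment $460.74; balance $2,187.64
Quarter 4: opening $2,187.64; interest $15.31 → $2,202.95; payment $460.74; balance $1,742.21
Quarter 5: opening $1,742.21; interest $12.19 → $1,754.40; payment $460.74; balance $1,293.66
Quarter 6: opening $1,293.66; interest $9.05 → $1,302.71; payment $460.74; balance $841.97
Quarter 7: opening $841.97; interest $5.89 → $847.86; payment $460.74; balance $387.12

$387.12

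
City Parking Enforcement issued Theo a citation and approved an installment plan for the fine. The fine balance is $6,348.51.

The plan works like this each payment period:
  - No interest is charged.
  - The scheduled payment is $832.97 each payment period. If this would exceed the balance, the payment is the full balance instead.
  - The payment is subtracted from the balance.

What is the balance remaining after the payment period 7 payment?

$517.72

Payment period 1: opening $6,348.51; payment $832.97; balance $5,515.54
Payment period 2: opening $5,515.54; payment $832.97; balance $4,682.57
Payment period 3: opening $4,682.57; payment $832.97; balance $3,849.60
Payment period 4: opening $3,849.60; payment $832.97; balance $3,016.63
Payment period 5: opening $3,016.63; payment $832.97; balance $2,183.66
Payment period 6: opening $2,183.66; payment $832.97; balance $1,350.69
Payment period 7: opening $1,350.69; payment $832.97; balance $517.72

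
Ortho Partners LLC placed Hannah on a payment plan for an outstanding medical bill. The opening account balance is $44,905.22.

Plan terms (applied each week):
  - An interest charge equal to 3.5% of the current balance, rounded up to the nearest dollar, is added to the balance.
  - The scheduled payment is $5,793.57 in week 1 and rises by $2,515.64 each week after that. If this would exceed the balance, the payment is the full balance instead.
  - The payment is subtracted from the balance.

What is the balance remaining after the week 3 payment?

Week 1: opening $44,905.22; interest $1,572.00 → $46,477.22; payment $5,793.57; balance $40,683.65
Week 2: opening $40,683.65; interest $1,424.00 → $42,107.65; payment $8,309.21; balance $33,798.44
Week 3: opening $33,798.44; interest $1,183.00 → $34,981.44; payment $10,824.85; balance $24,156.59

$24,156.59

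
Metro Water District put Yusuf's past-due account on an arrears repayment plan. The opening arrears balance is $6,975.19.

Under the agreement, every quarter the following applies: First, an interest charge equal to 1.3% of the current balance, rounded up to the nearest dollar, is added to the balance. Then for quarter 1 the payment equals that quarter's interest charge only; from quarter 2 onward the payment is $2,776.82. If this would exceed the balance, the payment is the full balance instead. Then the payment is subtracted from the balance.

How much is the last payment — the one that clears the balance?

Quarter 1: opening $6,975.19; interest $91.00 → $7,066.19; payment $91.00; balance $6,975.19
Quarter 2: opening $6,975.19; interest $91.00 → $7,066.19; payment $2,776.82; balance $4,289.37
Quarter 3: opening $4,289.37; interest $56.00 → $4,345.37; payment $2,776.82; balance $1,568.55
Quarter 4: opening $1,568.55; interest $21.00 → $1,589.55; payment $1,589.55; balance $0.00

$1,589.55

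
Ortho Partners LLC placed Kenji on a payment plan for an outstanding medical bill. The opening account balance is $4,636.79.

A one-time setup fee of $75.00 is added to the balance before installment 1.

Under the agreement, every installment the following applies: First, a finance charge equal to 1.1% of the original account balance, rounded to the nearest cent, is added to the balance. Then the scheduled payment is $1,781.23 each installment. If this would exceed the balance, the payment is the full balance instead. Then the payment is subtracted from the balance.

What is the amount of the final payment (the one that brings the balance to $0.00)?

Installment 1: opening $4,711.79; interest $51.00 → $4,762.79; payment $1,781.23; balance $2,981.56
Installment 2: opening $2,981.56; interest $51.00 → $3,032.56; payment $1,781.23; balance $1,251.33
Installment 3: opening $1,251.33; interest $51.00 → $1,302.33; payment $1,302.33; balance $0.00

$1,302.33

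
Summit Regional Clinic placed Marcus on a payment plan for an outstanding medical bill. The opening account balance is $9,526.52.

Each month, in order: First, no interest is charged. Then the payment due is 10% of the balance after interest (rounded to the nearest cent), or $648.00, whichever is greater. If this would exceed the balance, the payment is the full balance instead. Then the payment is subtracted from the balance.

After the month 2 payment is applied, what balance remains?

Month 1: opening $9,526.52; payment $952.65; balance $8,573.87
Month 2: opening $8,573.87; payment $857.39; balance $7,716.48

$7,716.48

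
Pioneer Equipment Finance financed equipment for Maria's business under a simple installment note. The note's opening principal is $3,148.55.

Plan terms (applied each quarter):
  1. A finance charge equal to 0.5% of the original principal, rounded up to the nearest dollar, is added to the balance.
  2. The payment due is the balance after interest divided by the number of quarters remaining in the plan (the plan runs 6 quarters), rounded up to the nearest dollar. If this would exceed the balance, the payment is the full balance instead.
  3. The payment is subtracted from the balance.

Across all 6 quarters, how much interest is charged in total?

Quarter 1: opening $3,148.55; interest $16.00 → $3,164.55; payment $528.00; balance $2,636.55
Quarter 2: opening $2,636.55; interest $16.00 → $2,652.55; payment $531.00; balance $2,121.55
Quarter 3: opening $2,121.55; interest $16.00 → $2,137.55; payment $535.00; balance $1,602.55
Quarter 4: opening $1,602.55; interest $16.00 → $1,618.55; payment $540.00; balance $1,078.55
Quarter 5: opening $1,078.55; interest $16.00 → $1,094.55; payment $548.00; balance $546.55
Quarter 6: opening $546.55; interest $16.00 → $562.55; payment $562.55; balance $0.00
Total interest: $16.00 + $16.00 + $16.00 + $16.00 + $16.00 + $16.00 = $96.00

$96.00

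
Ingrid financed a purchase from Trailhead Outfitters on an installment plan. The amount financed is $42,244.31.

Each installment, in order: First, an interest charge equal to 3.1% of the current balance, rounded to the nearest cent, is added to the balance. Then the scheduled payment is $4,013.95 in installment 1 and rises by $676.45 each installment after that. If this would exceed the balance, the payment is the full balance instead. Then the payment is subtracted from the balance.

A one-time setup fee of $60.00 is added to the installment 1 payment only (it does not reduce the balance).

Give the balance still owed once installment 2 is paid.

$36,075.27

Installment 1: $42,244.31 +$1,309.57 interest = $43,553.88; pay $4,013.95 (+ $60.00 fee) → $39,539.93
Installment 2: $39,539.93 +$1,225.74 interest = $40,765.67; pay $4,690.40 → $36,075.27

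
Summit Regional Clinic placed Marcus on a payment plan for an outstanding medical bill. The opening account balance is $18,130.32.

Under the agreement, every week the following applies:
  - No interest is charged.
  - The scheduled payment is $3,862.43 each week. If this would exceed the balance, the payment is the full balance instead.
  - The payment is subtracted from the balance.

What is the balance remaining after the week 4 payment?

$2,680.60

# | Opening | Payment | End bal
1 | $18,130.32 | $3,862.43 | $14,267.89
2 | $14,267.89 | $3,862.43 | $10,405.46
3 | $10,405.46 | $3,862.43 | $6,543.03
4 | $6,543.03 | $3,862.43 | $2,680.60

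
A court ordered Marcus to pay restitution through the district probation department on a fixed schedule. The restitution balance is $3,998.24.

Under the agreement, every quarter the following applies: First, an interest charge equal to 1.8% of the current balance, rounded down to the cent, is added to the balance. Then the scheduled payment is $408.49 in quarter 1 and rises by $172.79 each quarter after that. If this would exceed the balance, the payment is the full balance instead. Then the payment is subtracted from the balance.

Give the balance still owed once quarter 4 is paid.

Quarter 1: opening $3,998.24; interest $71.96 → $4,070.20; payment $408.49; balance $3,661.71
Quarter 2: opening $3,661.71; interest $65.91 → $3,727.62; payment $581.28; balance $3,146.34
Quarter 3: opening $3,146.34; interest $56.63 → $3,202.97; payment $754.07; balance $2,448.90
Quarter 4: opening $2,448.90; interest $44.08 → $2,492.98; payment $926.86; balance $1,566.12

$1,566.12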